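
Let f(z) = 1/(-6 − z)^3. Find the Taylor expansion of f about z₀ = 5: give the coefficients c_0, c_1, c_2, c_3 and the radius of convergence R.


Let w = z − z₀, so z = z₀ + w.
Then -6 − z = -6 − (z₀ + w) = (-6 − z₀) − w = -11 − w.
f(z) = 1/(-11 − w)^3 = (1/(-11)^3) · (1 − w/(-11))^{−3}.
By the binomial series (1−u)^{−3} = Σ_{n≥0} C(n+2, 2) u^n for |u|<1, with u = w/(-11):
  c_n = C(n+2, 2) / (-11)^(n+3).
  c_0 = 1/(-11)^3 = -1/1331.
  c_1 = 3/(-11)^4 = 3/14641.
  c_2 = 6/(-11)^5 = -6/161051.
  c_3 = 10/(-11)^6 = 10/1771561.
The series is valid for |w/d| < 1, i.e. |z − z₀| < |d|.
Radius of convergence: R = |-6 − z₀| = |-11| = 11 (distance from z₀ to the singularity z = -6).

c_0 = -1/1331, c_1 = 3/14641, c_2 = -6/161051, c_3 = 10/1771561; R = 11.


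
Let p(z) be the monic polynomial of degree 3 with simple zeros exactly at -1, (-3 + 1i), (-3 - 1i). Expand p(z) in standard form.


The polynomial is p(z) = ∏_{α ∈ S} (z − α), where S = {-1, (-3 + 1i), (-3 - 1i)}.
Expanding the product yields: p(z) = z^3 + 7·z^2 + 16·z + 10.
Note conjugate pairs combine to real quadratics: (z − (-3+1i))(z − (-3−1i)) = z² + 6z + 10.
The resulting polynomial has degree 3 and real coefficients as required.

p(z) = z^3 + 7·z^2 + 16·z + 10.


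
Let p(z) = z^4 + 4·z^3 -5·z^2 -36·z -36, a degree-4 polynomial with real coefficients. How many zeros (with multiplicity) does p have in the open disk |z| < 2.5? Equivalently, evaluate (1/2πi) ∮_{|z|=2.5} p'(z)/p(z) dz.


The zeros of p are: -2, -3, -2, 3.
Their magnitudes are: 2, 3, 2, 3.
Zeros with |z| < R = 2.5: -2, -2.
Count = 2.
By the argument principle, (1/2πi) ∮_{|z|=R} p'(z)/p(z) dz equals exactly this count.

Number of zeros inside |z| < 2.5: 2.


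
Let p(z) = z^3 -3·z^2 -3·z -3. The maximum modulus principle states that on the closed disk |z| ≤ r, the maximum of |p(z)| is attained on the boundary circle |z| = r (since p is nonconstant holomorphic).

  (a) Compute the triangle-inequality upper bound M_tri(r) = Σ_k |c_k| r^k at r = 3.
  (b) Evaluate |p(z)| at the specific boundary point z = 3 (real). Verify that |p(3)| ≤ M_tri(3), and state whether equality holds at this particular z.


Coefficients: c_0 = -3, c_1 = -3, c_2 = -3, c_3 = 1. Radius r = 3.
Part (a). Triangle bound: M_tri(r) = Σ_k |c_k| r^k
  = |-3|·3^0 + |-3|·3^1 + |-3|·3^2 + |1|·3^3
  = 3 + 9 + 27 + 27 = 66.
This bounds M(r) := max_{|z|=r} |p(z)| from above; equality holds iff all terms c_k z^k can be made to align in phase at a single z on |z|=r.
Part (b). At z = 3 (real, on the circle |z| = r):
  p(3) = (-3)·3^0 + (-3)·3^1 + (-3)·3^2 + (1)·3^3 = -12.
  |p(3)| = 12.
Check: |p(3)| = 12 ≤ 66 = M_tri(3). ✓ Equality does not hold at z = 3 (the coefficients have mixed signs, so the terms do not all align in phase there).

M_tri(3) = 66; |p(3)| = 12; equality at z=3: no.


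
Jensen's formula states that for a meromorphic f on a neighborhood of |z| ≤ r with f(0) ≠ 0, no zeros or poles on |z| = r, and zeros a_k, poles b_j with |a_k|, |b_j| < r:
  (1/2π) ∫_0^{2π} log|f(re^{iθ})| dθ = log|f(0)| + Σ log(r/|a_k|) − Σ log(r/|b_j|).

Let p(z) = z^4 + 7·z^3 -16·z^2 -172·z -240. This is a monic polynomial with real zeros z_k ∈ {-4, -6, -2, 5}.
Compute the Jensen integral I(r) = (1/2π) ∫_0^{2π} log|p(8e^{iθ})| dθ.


Zeros: -6, -4, -2, 5; r = 8.
Inside |z| < r: -6, -4, -2, 5. Outside (|z| ≥ r): ∅.
p(0) = -240, so log|p(0)| = log(240) = 5.4806.
Apply Jensen: I(r) = log|p(0)| + Σ_k log(r/|z_k|), summed over zeros inside |z| < r.
  log(r/|z_k|) for z_k = -4: log(8/4) = 0.6931
  log(r/|z_k|) for z_k = -6: log(8/6) = 0.2877
  log(r/|z_k|) for z_k = -2: log(8/2) = 1.3863
  log(r/|z_k|) for z_k = 5: log(8/5) = 0.4700
Sum over inside zeros: 2.8371.
I(r) = log|p(0)| + (inside sum) = 5.4806 + 2.8371 = 8.3178.
Closed form (all zeros inside, monic): I(r) = n·log(r) = 4·log(8) = 8.3178. ✓

I(r) ≈ 8.3178.


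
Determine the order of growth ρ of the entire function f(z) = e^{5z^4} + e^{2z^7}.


Each summand is entire of order 4 and 7 respectively (as in the single-exponential case). The order of a sum is at most the max of the orders, so ρ ≤ 7. For the lower bound: on |z|=r choose arg z so that 2z^7 is real positive; then |e^{2z^7}| = e^{2r^7} while |e^{5z^4}| ≤ e^{5r^4} = o(e^{2r^7}). So |f| ≥ e^{2r^7}(1 − o(1)) and ρ ≥ 7. Hence ρ = max(4, 7) = 7.
Therefore ρ = 7.

Order ρ = 7.


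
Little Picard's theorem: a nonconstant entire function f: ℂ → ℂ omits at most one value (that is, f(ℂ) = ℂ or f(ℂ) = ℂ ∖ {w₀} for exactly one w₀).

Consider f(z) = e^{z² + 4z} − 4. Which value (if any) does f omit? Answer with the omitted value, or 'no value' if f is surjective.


Little Picard bounds the complement of f(ℂ) to at most one point.
The exponent g(z) = z² + 4z is a nonconstant polynomial, hence surjective onto ℂ. So e^{g(z)} takes every value in {e^w : w ∈ ℂ} = ℂ ∖ {0}. Adding -4 shifts the range to ℂ ∖ {-4}. f omits exactly -4.

Omitted value: -4.


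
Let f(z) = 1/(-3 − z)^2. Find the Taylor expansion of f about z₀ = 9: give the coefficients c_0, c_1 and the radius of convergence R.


Let w = z − z₀, so z = z₀ + w.
Then -3 − z = -3 − (z₀ + w) = (-3 − z₀) − w = -12 − w.
f(z) = 1/(-12 − w)^2 = (1/(-12)^2) · (1 − w/(-12))^{−2}.
By the binomial series (1−u)^{−2} = Σ_{n≥0} C(n+1, 1) u^n for |u|<1, with u = w/(-12):
  c_n = C(n+1, 1) / (-12)^(n+2).
  c_0 = 1/(-12)^2 = 1/144.
  c_1 = 2/(-12)^3 = -1/864.
The series is valid for |w/d| < 1, i.e. |z − z₀| < |d|.
Radius of convergence: R = |-3 − z₀| = |-12| = 12 (distance from z₀ to the singularity z = -3).

c_0 = 1/144, c_1 = -1/864; R = 12.


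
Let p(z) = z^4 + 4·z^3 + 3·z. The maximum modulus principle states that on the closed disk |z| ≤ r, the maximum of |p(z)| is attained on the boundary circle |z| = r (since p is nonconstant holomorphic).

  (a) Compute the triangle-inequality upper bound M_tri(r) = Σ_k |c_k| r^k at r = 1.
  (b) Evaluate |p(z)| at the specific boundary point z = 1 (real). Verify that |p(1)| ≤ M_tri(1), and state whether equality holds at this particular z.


Coefficients: c_0 = 0, c_1 = 3, c_2 = 0, c_3 = 4, c_4 = 1. Radius r = 1.
Part (a). Triangle bound: M_tri(r) = Σ_k |c_k| r^k
  = |0|·1^0 + |3|·1^1 + |0|·1^2 + |4|·1^3 + |1|·1^4
  = 0 + 3 + 0 + 4 + 1 = 8.
This bounds M(r) := max_{|z|=r} |p(z)| from above; equality holds iff all terms c_k z^k can be made to align in phase at a single z on |z|=r.
Part (b). At z = 1 (real, on the circle |z| = r):
  p(1) = (0)·1^0 + (3)·1^1 + (0)·1^2 + (4)·1^3 + (1)·1^4 = 8.
  |p(1)| = 8.
Since all nonzero coefficients share the same sign, |p(1)| = 8 = M_tri(1); the triangle bound is attained at z = 1, so in fact M(r) = 8.

M_tri(1) = 8; |p(1)| = 8; equality at z=1: yes.


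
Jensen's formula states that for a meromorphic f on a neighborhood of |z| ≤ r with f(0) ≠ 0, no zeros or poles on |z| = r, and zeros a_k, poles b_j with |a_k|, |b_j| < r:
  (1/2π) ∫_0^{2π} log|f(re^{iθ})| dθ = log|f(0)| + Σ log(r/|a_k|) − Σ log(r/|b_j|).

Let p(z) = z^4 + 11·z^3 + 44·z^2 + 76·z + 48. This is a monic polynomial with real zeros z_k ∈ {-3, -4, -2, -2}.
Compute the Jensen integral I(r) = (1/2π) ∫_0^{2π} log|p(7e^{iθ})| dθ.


Zeros: -4, -3, -2, -2; r = 7.
Inside |z| < r: -4, -3, -2, -2. Outside (|z| ≥ r): ∅.
p(0) = 48, so log|p(0)| = log(48) = 3.8712.
Apply Jensen: I(r) = log|p(0)| + Σ_k log(r/|z_k|), summed over zeros inside |z| < r.
  log(r/|z_k|) for z_k = -3: log(7/3) = 0.8473
  log(r/|z_k|) for z_k = -4: log(7/4) = 0.5596
  log(r/|z_k|) for z_k = -2: log(7/2) = 1.2528
  log(r/|z_k|) for z_k = -2: log(7/2) = 1.2528
Sum over inside zeros: 3.9124.
I(r) = log|p(0)| + (inside sum) = 3.8712 + 3.9124 = 7.7836.
Closed form (all zeros inside, monic): I(r) = n·log(r) = 4·log(7) = 7.7836. ✓

I(r) ≈ 7.7836.


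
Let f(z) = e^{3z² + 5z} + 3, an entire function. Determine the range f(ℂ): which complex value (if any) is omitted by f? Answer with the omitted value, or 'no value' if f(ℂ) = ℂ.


Little Picard bounds the complement of f(ℂ) to at most one point.
The exponent g(z) = 3z² + 5z is a nonconstant polynomial, hence surjective onto ℂ. So e^{g(z)} takes every value in {e^w : w ∈ ℂ} = ℂ ∖ {0}. Adding 3 shifts the range to ℂ ∖ {3}. f omits exactly 3.

Omitted value: 3.


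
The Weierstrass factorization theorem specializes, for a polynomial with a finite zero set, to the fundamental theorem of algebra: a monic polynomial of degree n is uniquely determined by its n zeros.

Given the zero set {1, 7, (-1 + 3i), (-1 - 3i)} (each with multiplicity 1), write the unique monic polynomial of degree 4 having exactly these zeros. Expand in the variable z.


The polynomial is p(z) = ∏_{α ∈ S} (z − α), where S = {1, 7, (-1 + 3i), (-1 - 3i)}.
Expanding the product yields: p(z) = z^4 -6·z^3 + z^2 -66·z + 70.
Note conjugate pairs combine to real quadratics: (z − (-1+3i))(z − (-1−3i)) = z² + 2z + 10.
The resulting polynomial has degree 4 and real coefficients as required.

p(z) = z^4 -6·z^3 + z^2 -66·z + 70.


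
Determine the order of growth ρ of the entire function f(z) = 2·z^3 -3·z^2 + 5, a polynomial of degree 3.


|f(z)| ≤ Σ|c_k|·r^k = O(r^3) as r → ∞. Polynomial growth is O(e^{r^ε}) for every ε > 0 (since r^3/e^{r^ε} → 0), so ρ ≤ ε for all ε > 0, i.e. ρ = 0. Every nonconstant polynomial has order 0.
Therefore ρ = 0.

Order ρ = 0.


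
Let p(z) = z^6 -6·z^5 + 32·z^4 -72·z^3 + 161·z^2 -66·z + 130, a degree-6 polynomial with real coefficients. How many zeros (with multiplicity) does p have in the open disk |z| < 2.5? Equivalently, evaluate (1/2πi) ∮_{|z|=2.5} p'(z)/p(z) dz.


The zeros of p are: (0 + 1i), (0 - 1i), (2 + 3i), (2 - 3i), (1 + 3i), (1 - 3i).
Their magnitudes are: 1, 1, 3.606, 3.606, 3.162, 3.162.
Zeros with |z| < R = 2.5: (0 + 1i), (0 - 1i).
Count = 2.
By the argument principle, (1/2πi) ∮_{|z|=R} p'(z)/p(z) dz equals exactly this count.

Number of zeros inside |z| < 2.5: 2.


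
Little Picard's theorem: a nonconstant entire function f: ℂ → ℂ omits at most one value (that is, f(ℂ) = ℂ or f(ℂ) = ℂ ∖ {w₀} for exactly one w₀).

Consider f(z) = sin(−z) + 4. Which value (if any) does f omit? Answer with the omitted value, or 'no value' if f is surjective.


Little Picard bounds the complement of f(ℂ) to at most one point.
sin is entire and surjective onto ℂ: for every w ∈ ℂ, sin(ζ) = w has a solution ζ ∈ ℂ (e.g., via the complex inverse arcsin). With ζ = −z this gives z = ζ/(-1). Then 1·sin(−z) takes every value in 1·ℂ = ℂ, and adding 4 is a bijection of ℂ. So f is surjective and omits no value. (Note: only on the real line is sin bounded by [−1, 1].)

Omitted value: no value.


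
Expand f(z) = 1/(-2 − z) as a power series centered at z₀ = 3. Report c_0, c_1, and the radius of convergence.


Let w = z − z₀, so z = z₀ + w.
Then -2 − z = -2 − (z₀ + w) = (-2 − z₀) − w = -5 − w.
f(z) = 1/(-5 − w) = (1/(-5)) · 1/(1 − w/(-5)) = Σ_{n≥0} w^n / (-5)^(n+1).
So c_n = 1/(-5)^(n+1):
  c_0 = 1/(-5)^1 = -1/5.
  c_1 = 1/(-5)^2 = 1/25.
The series is valid for |w/d| < 1, i.e. |z − z₀| < |d|.
Radius of convergence: R = |-2 − z₀| = |-5| = 5 (distance from z₀ to the singularity z = -2).

c_0 = -1/5, c_1 = 1/25; R = 5.


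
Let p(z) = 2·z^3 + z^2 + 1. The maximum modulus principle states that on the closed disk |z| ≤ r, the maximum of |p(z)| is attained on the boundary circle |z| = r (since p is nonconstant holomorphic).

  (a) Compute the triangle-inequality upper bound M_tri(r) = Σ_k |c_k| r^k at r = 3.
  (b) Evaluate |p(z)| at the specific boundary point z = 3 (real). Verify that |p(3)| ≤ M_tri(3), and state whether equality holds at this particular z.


Coefficients: c_0 = 1, c_1 = 0, c_2 = 1, c_3 = 2. Radius r = 3.
Part (a). Triangle bound: M_tri(r) = Σ_k |c_k| r^k
  = |1|·3^0 + |0|·3^1 + |1|·3^2 + |2|·3^3
  = 1 + 0 + 9 + 54 = 64.
This bounds M(r) := max_{|z|=r} |p(z)| from above; equality holds iff all terms c_k z^k can be made to align in phase at a single z on |z|=r.
Part (b). At z = 3 (real, on the circle |z| = r):
  p(3) = (1)·3^0 + (0)·3^1 + (1)·3^2 + (2)·3^3 = 64.
  |p(3)| = 64.
Since all nonzero coefficients share the same sign, |p(3)| = 64 = M_tri(3); the triangle bound is attained at z = 3, so in fact M(r) = 64.

M_tri(3) = 64; |p(3)| = 64; equality at z=3: yes.


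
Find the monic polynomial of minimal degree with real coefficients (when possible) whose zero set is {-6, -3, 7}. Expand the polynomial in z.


The polynomial is p(z) = ∏_{α ∈ S} (z − α), where S = {-6, -3, 7}.
Expanding the product yields: p(z) = z^3 + 2·z^2 -45·z -126.
The resulting polynomial has degree 3 and real coefficients as required.

p(z) = z^3 + 2·z^2 -45·z -126.


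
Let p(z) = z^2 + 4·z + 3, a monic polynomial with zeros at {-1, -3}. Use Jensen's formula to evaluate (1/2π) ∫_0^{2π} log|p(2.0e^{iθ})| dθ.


Zeros: -3, -1; r = 2.0.
Inside |z| < r: -1. Outside (|z| ≥ r): -3.
p(0) = 3, so log|p(0)| = log(3) = 1.0986.
Apply Jensen: I(r) = log|p(0)| + Σ_k log(r/|z_k|), summed over zeros inside |z| < r.
  log(r/|z_k|) for z_k = -1: log(2.0/1) = 0.6931
  Outside zeros (-3) contribute nothing to the Jensen sum.
Sum over inside zeros: 0.6931.
I(r) = log|p(0)| + (inside sum) = 1.0986 + 0.6931 = 1.7918.
Note: since some zeros are outside |z| ≤ r, the simplified n·log(r) form does NOT apply — only the inside zeros contribute.

I(r) ≈ 1.7918.


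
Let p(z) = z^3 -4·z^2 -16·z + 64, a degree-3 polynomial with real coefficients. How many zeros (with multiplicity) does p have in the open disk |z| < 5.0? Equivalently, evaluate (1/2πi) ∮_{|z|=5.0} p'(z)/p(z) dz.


The zeros of p are: -4, 4, 4.
Their magnitudes are: 4, 4, 4.
Zeros with |z| < R = 5.0: -4, 4, 4.
Count = 3.
By the argument principle, (1/2πi) ∮_{|z|=R} p'(z)/p(z) dz equals exactly this count.

Number of zeros inside |z| < 5.0: 3.


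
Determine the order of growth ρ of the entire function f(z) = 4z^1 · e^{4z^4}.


M(r) = max_{|z|=r} |4|·|z|^1·|e^{4z^4}| = 4·r^1 · e^{4r^4} (the factors attain their maxima compatibly on |z|=r). Then log M(r) = log 4 + 1·log r + 4r^4, dominated by the last term, so log log M(r) ~ 4·log r. The polynomial factor 4z^1 contributes only a log r term and does not affect the order. ρ = 4.
Therefore ρ = 4.

Order ρ = 4.


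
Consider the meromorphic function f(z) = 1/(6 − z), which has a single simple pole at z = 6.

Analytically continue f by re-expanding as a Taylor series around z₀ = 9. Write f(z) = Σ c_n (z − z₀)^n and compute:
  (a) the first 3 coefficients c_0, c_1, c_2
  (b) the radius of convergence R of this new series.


Let w = z − z₀, so z = z₀ + w.
Then 6 − z = 6 − (z₀ + w) = (6 − z₀) − w = -3 − w.
f(z) = 1/(-3 − w) = (1/(-3)) · 1/(1 − w/(-3)) = Σ_{n≥0} w^n / (-3)^(n+1).
So c_n = 1/(-3)^(n+1):
  c_0 = 1/(-3)^1 = -1/3.
  c_1 = 1/(-3)^2 = 1/9.
  c_2 = 1/(-3)^3 = -1/27.
The series is valid for |w/d| < 1, i.e. |z − z₀| < |d|.
Radius of convergence: R = |6 − z₀| = |-3| = 3 (distance from z₀ to the singularity z = 6).

c_0 = -1/3, c_1 = 1/9, c_2 = -1/27; R = 3.


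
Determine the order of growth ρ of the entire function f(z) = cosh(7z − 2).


cosh(w) is a linear combination of e^{iw} and e^{−iw} (or e^w, e^{−w} in the hyperbolic case), so |cosh(w)| ≤ e^{|w|}. With w = 7z − 2, |w| ≤ 7|z| + 2 = 7r + 2 on |z| = r, giving M(r) ≤ e^{7r + 2}, so ρ ≤ 1. On a suitable ray (z = it for sin/cos; z = t for sinh/cosh, t real → ∞), |cosh(7z − 2)| grows like e^{7|t|}/2, so ρ ≥ 1. Hence ρ = 1.
Therefore ρ = 1.

Order ρ = 1.


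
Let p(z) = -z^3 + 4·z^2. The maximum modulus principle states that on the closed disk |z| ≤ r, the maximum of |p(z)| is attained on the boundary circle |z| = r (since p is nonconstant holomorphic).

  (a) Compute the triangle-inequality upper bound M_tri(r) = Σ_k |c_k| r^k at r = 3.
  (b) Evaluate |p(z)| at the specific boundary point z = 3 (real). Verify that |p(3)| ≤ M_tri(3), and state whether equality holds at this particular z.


Coefficients: c_0 = 0, c_1 = 0, c_2 = 4, c_3 = -1. Radius r = 3.
Part (a). Triangle bound: M_tri(r) = Σ_k |c_k| r^k
  = |0|·3^0 + |0|·3^1 + |4|·3^2 + |-1|·3^3
  = 0 + 0 + 36 + 27 = 63.
This bounds M(r) := max_{|z|=r} |p(z)| from above; equality holds iff all terms c_k z^k can be made to align in phase at a single z on |z|=r.
Part (b). At z = 3 (real, on the circle |z| = r):
  p(3) = (0)·3^0 + (0)·3^1 + (4)·3^2 + (-1)·3^3 = 9.
  |p(3)| = 9.
Check: |p(3)| = 9 ≤ 63 = M_tri(3). ✓ Equality does not hold at z = 3 (the coefficients have mixed signs, so the terms do not all align in phase there).

M_tri(3) = 63; |p(3)| = 9; equality at z=3: no.


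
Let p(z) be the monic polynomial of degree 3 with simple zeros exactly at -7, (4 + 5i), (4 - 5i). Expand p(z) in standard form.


The polynomial is p(z) = ∏_{α ∈ S} (z − α), where S = {-7, (4 + 5i), (4 - 5i)}.
Expanding the product yields: p(z) = z^3 -z^2 -15·z + 287.
Note conjugate pairs combine to real quadratics: (z − (4+5i))(z − (4−5i)) = z² − 8z + 41.
The resulting polynomial has degree 3 and real coefficients as required.

p(z) = z^3 -z^2 -15·z + 287.


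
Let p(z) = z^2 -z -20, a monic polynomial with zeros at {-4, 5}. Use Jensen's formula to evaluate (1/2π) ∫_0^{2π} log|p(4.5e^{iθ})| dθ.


Zeros: -4, 5; r = 4.5.
Inside |z| < r: -4. Outside (|z| ≥ r): 5.
p(0) = -20, so log|p(0)| = log(20) = 2.9957.
Apply Jensen: I(r) = log|p(0)| + Σ_k log(r/|z_k|), summed over zeros inside |z| < r.
  log(r/|z_k|) for z_k = -4: log(4.5/4) = 0.1178
  Outside zeros (5) contribute nothing to the Jensen sum.
Sum over inside zeros: 0.1178.
I(r) = log|p(0)| + (inside sum) = 2.9957 + 0.1178 = 3.1135.
Note: since some zeros are outside |z| ≤ r, the simplified n·log(r) form does NOT apply — only the inside zeros contribute.

I(r) ≈ 3.1135.


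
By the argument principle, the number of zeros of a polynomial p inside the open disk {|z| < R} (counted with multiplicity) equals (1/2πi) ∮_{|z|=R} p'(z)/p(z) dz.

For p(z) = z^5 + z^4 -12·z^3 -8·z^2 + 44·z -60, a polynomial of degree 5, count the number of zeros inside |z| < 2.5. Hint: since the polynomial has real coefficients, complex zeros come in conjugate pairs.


The zeros of p are: (1 + 1i), (1 - 1i), (-3 + 1i), (-3 - 1i), 3.
Their magnitudes are: 1.414, 1.414, 3.162, 3.162, 3.
Zeros with |z| < R = 2.5: (1 + 1i), (1 - 1i).
Count = 2.
By the argument principle, (1/2πi) ∮_{|z|=R} p'(z)/p(z) dz equals exactly this count.

Number of zeros inside |z| < 2.5: 2.


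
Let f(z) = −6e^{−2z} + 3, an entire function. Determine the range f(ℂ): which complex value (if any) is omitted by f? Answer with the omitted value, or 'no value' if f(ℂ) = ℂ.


Little Picard bounds the complement of f(ℂ) to at most one point.
e^{−2z} is never zero on ℂ, so -6·e^{−2z} takes every value in ℂ ∖ {0}. Adding 3 shifts the range to ℂ ∖ {3}. Thus f omits exactly the value 3.

Omitted value: 3.


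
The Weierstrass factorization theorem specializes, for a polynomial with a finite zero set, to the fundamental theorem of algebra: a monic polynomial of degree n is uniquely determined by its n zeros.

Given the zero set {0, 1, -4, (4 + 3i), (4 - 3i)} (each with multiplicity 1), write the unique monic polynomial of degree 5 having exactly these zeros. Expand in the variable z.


The polynomial is p(z) = ∏_{α ∈ S} (z − α), where S = {0, 1, -4, (4 + 3i), (4 - 3i)}.
Expanding the product yields: p(z) = z^5 -5·z^4 -3·z^3 + 107·z^2 -100·z.
Note conjugate pairs combine to real quadratics: (z − (4+3i))(z − (4−3i)) = z² − 8z + 25.
The resulting polynomial has degree 5 and real coefficients as required.

p(z) = z^5 -5·z^4 -3·z^3 + 107·z^2 -100·z.


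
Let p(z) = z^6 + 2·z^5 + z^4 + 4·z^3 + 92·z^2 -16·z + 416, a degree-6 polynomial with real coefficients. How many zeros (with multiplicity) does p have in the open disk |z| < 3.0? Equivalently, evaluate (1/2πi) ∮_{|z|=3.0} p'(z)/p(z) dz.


The zeros of p are: (-3 + 2i), (-3 - 2i), (0 + 2i), (0 - 2i), (2 + 2i), (2 - 2i).
Their magnitudes are: 3.606, 3.606, 2, 2, 2.828, 2.828.
Zeros with |z| < R = 3.0: (0 + 2i), (0 - 2i), (2 + 2i), (2 - 2i).
Count = 4.
By the argument principle, (1/2πi) ∮_{|z|=R} p'(z)/p(z) dz equals exactly this count.

Number of zeros inside |z| < 3.0: 4.


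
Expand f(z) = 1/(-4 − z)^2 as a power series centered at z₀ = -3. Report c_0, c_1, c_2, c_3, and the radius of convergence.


Let w = z − z₀, so z = z₀ + w.
Then -4 − z = -4 − (z₀ + w) = (-4 − z₀) − w = -1 − w.
f(z) = 1/(-1 − w)^2 = (1/(-1)^2) · (1 − w/(-1))^{−2}.
By the binomial series (1−u)^{−2} = Σ_{n≥0} C(n+1, 1) u^n for |u|<1, with u = w/(-1):
  c_n = C(n+1, 1) / (-1)^(n+2).
  c_0 = 1/(-1)^2 = 1.
  c_1 = 2/(-1)^3 = -2.
  c_2 = 3/(-1)^4 = 3.
  c_3 = 4/(-1)^5 = -4.
The series is valid for |w/d| < 1, i.e. |z − z₀| < |d|.
Radius of convergence: R = |-4 − z₀| = |-1| = 1 (distance from z₀ to the singularity z = -4).

c_0 = 1, c_1 = -2, c_2 = 3, c_3 = -4; R = 1.


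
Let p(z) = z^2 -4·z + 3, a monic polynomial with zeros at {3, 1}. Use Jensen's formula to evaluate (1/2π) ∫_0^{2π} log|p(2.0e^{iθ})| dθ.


Zeros: 1, 3; r = 2.0.
Inside |z| < r: 1. Outside (|z| ≥ r): 3.
p(0) = 3, so log|p(0)| = log(3) = 1.0986.
Apply Jensen: I(r) = log|p(0)| + Σ_k log(r/|z_k|), summed over zeros inside |z| < r.
  log(r/|z_k|) for z_k = 1: log(2.0/1) = 0.6931
  Outside zeros (3) contribute nothing to the Jensen sum.
Sum over inside zeros: 0.6931.
I(r) = log|p(0)| + (inside sum) = 1.0986 + 0.6931 = 1.7918.
Note: since some zeros are outside |z| ≤ r, the simplified n·log(r) form does NOT apply — only the inside zeros contribute.

I(r) ≈ 1.7918.


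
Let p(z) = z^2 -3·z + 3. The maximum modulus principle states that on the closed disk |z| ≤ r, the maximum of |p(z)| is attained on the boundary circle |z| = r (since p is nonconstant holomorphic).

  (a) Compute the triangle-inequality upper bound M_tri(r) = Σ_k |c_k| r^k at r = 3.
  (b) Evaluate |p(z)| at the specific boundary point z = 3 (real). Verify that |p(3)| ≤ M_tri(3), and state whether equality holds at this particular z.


Coefficients: c_0 = 3, c_1 = -3, c_2 = 1. Radius r = 3.
Part (a). Triangle bound: M_tri(r) = Σ_k |c_k| r^k
  = |3|·3^0 + |-3|·3^1 + |1|·3^2
  = 3 + 9 + 9 = 21.
This bounds M(r) := max_{|z|=r} |p(z)| from above; equality holds iff all terms c_k z^k can be made to align in phase at a single z on |z|=r.
Part (b). At z = 3 (real, on the circle |z| = r):
  p(3) = (3)·3^0 + (-3)·3^1 + (1)·3^2 = 3.
  |p(3)| = 3.
Check: |p(3)| = 3 ≤ 21 = M_tri(3). ✓ Equality does not hold at z = 3 (the coefficients have mixed signs, so the terms do not all align in phase there).

M_tri(3) = 21; |p(3)| = 3; equality at z=3: no.


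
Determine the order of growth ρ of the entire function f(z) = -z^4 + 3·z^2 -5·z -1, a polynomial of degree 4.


|f(z)| ≤ Σ|c_k|·r^k = O(r^4) as r → ∞. Polynomial growth is O(e^{r^ε}) for every ε > 0 (since r^4/e^{r^ε} → 0), so ρ ≤ ε for all ε > 0, i.e. ρ = 0. Every nonconstant polynomial has order 0.
Therefore ρ = 0.

Order ρ = 0.


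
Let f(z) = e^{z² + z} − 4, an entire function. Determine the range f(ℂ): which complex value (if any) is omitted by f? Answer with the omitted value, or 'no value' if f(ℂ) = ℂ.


Little Picard bounds the complement of f(ℂ) to at most one point.
The exponent g(z) = z² + z is a nonconstant polynomial, hence surjective onto ℂ. So e^{g(z)} takes every value in {e^w : w ∈ ℂ} = ℂ ∖ {0}. Adding -4 shifts the range to ℂ ∖ {-4}. f omits exactly -4.

Omitted value: -4.


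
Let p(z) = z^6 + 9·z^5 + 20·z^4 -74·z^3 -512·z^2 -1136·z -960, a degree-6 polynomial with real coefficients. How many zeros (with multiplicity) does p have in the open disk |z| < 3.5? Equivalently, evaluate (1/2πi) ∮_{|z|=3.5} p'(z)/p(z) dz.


The zeros of p are: -3, 4, (-2 + 2i), (-2 - 2i), (-3 + 1i), (-3 - 1i).
Their magnitudes are: 3, 4, 2.828, 2.828, 3.162, 3.162.
Zeros with |z| < R = 3.5: -3, (-2 + 2i), (-2 - 2i), (-3 + 1i), (-3 - 1i).
Count = 5.
By the argument principle, (1/2πi) ∮_{|z|=R} p'(z)/p(z) dz equals exactly this count.

Number of zeros inside |z| < 3.5: 5.


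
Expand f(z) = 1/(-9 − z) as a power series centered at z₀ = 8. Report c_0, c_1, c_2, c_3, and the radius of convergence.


Let w = z − z₀, so z = z₀ + w.
Then -9 − z = -9 − (z₀ + w) = (-9 − z₀) − w = -17 − w.
f(z) = 1/(-17 − w) = (1/(-17)) · 1/(1 − w/(-17)) = Σ_{n≥0} w^n / (-17)^(n+1).
So c_n = 1/(-17)^(n+1):
  c_0 = 1/(-17)^1 = -1/17.
  c_1 = 1/(-17)^2 = 1/289.
  c_2 = 1/(-17)^3 = -1/4913.
  c_3 = 1/(-17)^4 = 1/83521.
The series is valid for |w/d| < 1, i.e. |z − z₀| < |d|.
Radius of convergence: R = |-9 − z₀| = |-17| = 17 (distance from z₀ to the singularity z = -9).

c_0 = -1/17, c_1 = 1/289, c_2 = -1/4913, c_3 = 1/83521; R = 17.


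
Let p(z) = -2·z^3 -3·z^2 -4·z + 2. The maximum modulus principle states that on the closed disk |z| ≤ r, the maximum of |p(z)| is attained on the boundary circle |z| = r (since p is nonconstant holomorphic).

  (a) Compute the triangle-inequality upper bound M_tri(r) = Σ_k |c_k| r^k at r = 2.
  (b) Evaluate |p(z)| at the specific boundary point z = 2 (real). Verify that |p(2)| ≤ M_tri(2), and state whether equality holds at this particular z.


Coefficients: c_0 = 2, c_1 = -4, c_2 = -3, c_3 = -2. Radius r = 2.
Part (a). Triangle bound: M_tri(r) = Σ_k |c_k| r^k
  = |2|·2^0 + |-4|·2^1 + |-3|·2^2 + |-2|·2^3
  = 2 + 8 + 12 + 16 = 38.
This bounds M(r) := max_{|z|=r} |p(z)| from above; equality holds iff all terms c_k z^k can be made to align in phase at a single z on |z|=r.
Part (b). At z = 2 (real, on the circle |z| = r):
  p(2) = (2)·2^0 + (-4)·2^1 + (-3)·2^2 + (-2)·2^3 = -34.
  |p(2)| = 34.
Check: |p(2)| = 34 ≤ 38 = M_tri(2). ✓ Equality does not hold at z = 2 (the coefficients have mixed signs, so the terms do not all align in phase there).

M_tri(2) = 38; |p(2)| = 34; equality at z=2: no.


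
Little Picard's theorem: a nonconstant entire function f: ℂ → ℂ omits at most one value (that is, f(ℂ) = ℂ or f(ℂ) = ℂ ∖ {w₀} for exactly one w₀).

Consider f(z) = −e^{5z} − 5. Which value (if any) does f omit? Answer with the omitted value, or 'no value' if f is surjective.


Little Picard bounds the complement of f(ℂ) to at most one point.
e^{5z} is never zero on ℂ, so -1·e^{5z} takes every value in ℂ ∖ {0}. Adding -5 shifts the range to ℂ ∖ {-5}. Thus f omits exactly the value -5.

Omitted value: -5.


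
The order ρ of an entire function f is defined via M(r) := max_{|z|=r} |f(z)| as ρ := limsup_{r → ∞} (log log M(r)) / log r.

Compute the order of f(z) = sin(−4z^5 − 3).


Write sin(w) = (e^{iw} ± e^{−iw})/(2 or 2i), so |sin(w)| ≤ e^{|w|}. With w = −4z^5 − 3, |w| ≤ 4r^5 + 3 on |z|=r, giving M(r) ≤ e^{4r^5 + 3} and ρ ≤ 5. For the lower bound, choose z on |z|=r with -4z^5 purely imaginary of modulus 4r^5; then |sin(−4z^5 − 3)| grows like e^{4r^5}/2, so ρ ≥ 5. Hence ρ = 5.
Therefore ρ = 5.

Order ρ = 5.


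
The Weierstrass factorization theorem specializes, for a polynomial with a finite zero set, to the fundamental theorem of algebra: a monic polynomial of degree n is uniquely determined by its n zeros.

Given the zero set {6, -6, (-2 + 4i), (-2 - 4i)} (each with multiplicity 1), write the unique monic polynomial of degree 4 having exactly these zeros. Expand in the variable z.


The polynomial is p(z) = ∏_{α ∈ S} (z − α), where S = {6, -6, (-2 + 4i), (-2 - 4i)}.
Expanding the product yields: p(z) = z^4 + 4·z^3 -16·z^2 -144·z -720.
Note conjugate pairs combine to real quadratics: (z − (-2+4i))(z − (-2−4i)) = z² + 4z + 20.
The resulting polynomial has degree 4 and real coefficients as required.

p(z) = z^4 + 4·z^3 -16·z^2 -144·z -720.


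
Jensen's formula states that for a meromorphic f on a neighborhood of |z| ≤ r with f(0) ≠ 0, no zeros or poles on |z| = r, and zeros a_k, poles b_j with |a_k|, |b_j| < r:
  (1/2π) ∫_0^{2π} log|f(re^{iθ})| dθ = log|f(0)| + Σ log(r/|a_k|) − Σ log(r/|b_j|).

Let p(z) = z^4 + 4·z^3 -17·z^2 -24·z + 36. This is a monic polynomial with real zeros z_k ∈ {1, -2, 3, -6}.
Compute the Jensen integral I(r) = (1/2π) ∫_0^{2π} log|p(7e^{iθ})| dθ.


Zeros: -6, -2, 1, 3; r = 7.
Inside |z| < r: -6, -2, 1, 3. Outside (|z| ≥ r): ∅.
p(0) = 36, so log|p(0)| = log(36) = 3.5835.
Apply Jensen: I(r) = log|p(0)| + Σ_k log(r/|z_k|), summed over zeros inside |z| < r.
  log(r/|z_k|) for z_k = 1: log(7/1) = 1.9459
  log(r/|z_k|) for z_k = -2: log(7/2) = 1.2528
  log(r/|z_k|) for z_k = 3: log(7/3) = 0.8473
  log(r/|z_k|) for z_k = -6: log(7/6) = 0.1542
Sum over inside zeros: 4.2001.
I(r) = log|p(0)| + (inside sum) = 3.5835 + 4.2001 = 7.7836.
Closed form (all zeros inside, monic): I(r) = n·log(r) = 4·log(7) = 7.7836. ✓

I(r) ≈ 7.7836.


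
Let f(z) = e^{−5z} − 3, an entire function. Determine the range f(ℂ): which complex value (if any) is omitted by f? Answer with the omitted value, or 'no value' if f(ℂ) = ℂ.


Little Picard bounds the complement of f(ℂ) to at most one point.
e^{−5z} is never zero on ℂ, so 1·e^{−5z} takes every value in ℂ ∖ {0}. Adding -3 shifts the range to ℂ ∖ {-3}. Thus f omits exactly the value -3.

Omitted value: -3.


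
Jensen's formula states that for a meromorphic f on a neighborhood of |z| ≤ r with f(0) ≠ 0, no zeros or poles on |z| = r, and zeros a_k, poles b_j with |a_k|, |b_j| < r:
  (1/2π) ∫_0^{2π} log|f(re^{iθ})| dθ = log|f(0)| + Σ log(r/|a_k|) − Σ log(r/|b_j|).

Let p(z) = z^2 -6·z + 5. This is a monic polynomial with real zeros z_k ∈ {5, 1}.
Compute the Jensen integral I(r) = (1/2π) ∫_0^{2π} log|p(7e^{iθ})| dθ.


Zeros: 1, 5; r = 7.
Inside |z| < r: 1, 5. Outside (|z| ≥ r): ∅.
p(0) = 5, so log|p(0)| = log(5) = 1.6094.
Apply Jensen: I(r) = log|p(0)| + Σ_k log(r/|z_k|), summed over zeros inside |z| < r.
  log(r/|z_k|) for z_k = 5: log(7/5) = 0.3365
  log(r/|z_k|) for z_k = 1: log(7/1) = 1.9459
Sum over inside zeros: 2.2824.
I(r) = log|p(0)| + (inside sum) = 1.6094 + 2.2824 = 3.8918.
Closed form (all zeros inside, monic): I(r) = n·log(r) = 2·log(7) = 3.8918. ✓

I(r) ≈ 3.8918.


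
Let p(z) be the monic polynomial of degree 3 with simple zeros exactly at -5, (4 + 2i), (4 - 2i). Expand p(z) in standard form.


The polynomial is p(z) = ∏_{α ∈ S} (z − α), where S = {-5, (4 + 2i), (4 - 2i)}.
Expanding the product yields: p(z) = z^3 -3·z^2 -20·z + 100.
Note conjugate pairs combine to real quadratics: (z − (4+2i))(z − (4−2i)) = z² − 8z + 20.
The resulting polynomial has degree 3 and real coefficients as required.

p(z) = z^3 -3·z^2 -20·z + 100.


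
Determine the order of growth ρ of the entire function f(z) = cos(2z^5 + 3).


Write cos(w) = (e^{iw} ± e^{−iw})/(2 or 2i), so |cos(w)| ≤ e^{|w|}. With w = 2z^5 + 3, |w| ≤ 2r^5 + 3 on |z|=r, giving M(r) ≤ e^{2r^5 + 3} and ρ ≤ 5. For the lower bound, choose z on |z|=r with 2z^5 purely imaginary of modulus 2r^5; then |cos(2z^5 + 3)| grows like e^{2r^5}/2, so ρ ≥ 5. Hence ρ = 5.
Therefore ρ = 5.

Order ρ = 5.


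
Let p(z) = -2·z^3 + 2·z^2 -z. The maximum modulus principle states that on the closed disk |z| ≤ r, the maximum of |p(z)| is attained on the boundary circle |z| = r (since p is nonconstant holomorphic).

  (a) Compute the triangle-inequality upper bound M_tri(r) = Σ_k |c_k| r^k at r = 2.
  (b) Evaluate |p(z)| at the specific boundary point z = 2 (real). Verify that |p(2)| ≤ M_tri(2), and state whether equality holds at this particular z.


Coefficients: c_0 = 0, c_1 = -1, c_2 = 2, c_3 = -2. Radius r = 2.
Part (a). Triangle bound: M_tri(r) = Σ_k |c_k| r^k
  = |0|·2^0 + |-1|·2^1 + |2|·2^2 + |-2|·2^3
  = 0 + 2 + 8 + 16 = 26.
This bounds M(r) := max_{|z|=r} |p(z)| from above; equality holds iff all terms c_k z^k can be made to align in phase at a single z on |z|=r.
Part (b). At z = 2 (real, on the circle |z| = r):
  p(2) = (0)·2^0 + (-1)·2^1 + (2)·2^2 + (-2)·2^3 = -10.
  |p(2)| = 10.
Check: |p(2)| = 10 ≤ 26 = M_tri(2). ✓ Equality does not hold at z = 2 (the coefficients have mixed signs, so the terms do not all align in phase there).

M_tri(2) = 26; |p(2)| = 10; equality at z=2: no.


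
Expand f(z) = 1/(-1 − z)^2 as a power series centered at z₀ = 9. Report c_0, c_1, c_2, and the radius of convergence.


Let w = z − z₀, so z = z₀ + w.
Then -1 − z = -1 − (z₀ + w) = (-1 − z₀) − w = -10 − w.
f(z) = 1/(-10 − w)^2 = (1/(-10)^2) · (1 − w/(-10))^{−2}.
By the binomial series (1−u)^{−2} = Σ_{n≥0} C(n+1, 1) u^n for |u|<1, with u = w/(-10):
  c_n = C(n+1, 1) / (-10)^(n+2).
  c_0 = 1/(-10)^2 = 1/100.
  c_1 = 2/(-10)^3 = -1/500.
  c_2 = 3/(-10)^4 = 3/10000.
The series is valid for |w/d| < 1, i.e. |z − z₀| < |d|.
Radius of convergence: R = |-1 − z₀| = |-10| = 10 (distance from z₀ to the singularity z = -1).

c_0 = 1/100, c_1 = -1/500, c_2 = 3/10000; R = 10.


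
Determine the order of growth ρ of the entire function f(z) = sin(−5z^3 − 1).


Write sin(w) = (e^{iw} ± e^{−iw})/(2 or 2i), so |sin(w)| ≤ e^{|w|}. With w = −5z^3 − 1, |w| ≤ 5r^3 + 1 on |z|=r, giving M(r) ≤ e^{5r^3 + 1} and ρ ≤ 3. For the lower bound, choose z on |z|=r with -5z^3 purely imaginary of modulus 5r^3; then |sin(−5z^3 − 1)| grows like e^{5r^3}/2, so ρ ≥ 3. Hence ρ = 3.
Therefore ρ = 3.

Order ρ = 3.


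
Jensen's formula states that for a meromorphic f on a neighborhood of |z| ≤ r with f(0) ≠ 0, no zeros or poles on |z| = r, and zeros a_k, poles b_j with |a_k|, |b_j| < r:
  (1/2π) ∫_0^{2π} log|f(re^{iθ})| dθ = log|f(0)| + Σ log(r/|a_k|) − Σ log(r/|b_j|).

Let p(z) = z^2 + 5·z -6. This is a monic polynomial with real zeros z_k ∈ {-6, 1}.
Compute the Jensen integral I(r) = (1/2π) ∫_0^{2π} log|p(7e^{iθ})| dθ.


Zeros: -6, 1; r = 7.
Inside |z| < r: -6, 1. Outside (|z| ≥ r): ∅.
p(0) = -6, so log|p(0)| = log(6) = 1.7918.
Apply Jensen: I(r) = log|p(0)| + Σ_k log(r/|z_k|), summed over zeros inside |z| < r.
  log(r/|z_k|) for z_k = -6: log(7/6) = 0.1542
  log(r/|z_k|) for z_k = 1: log(7/1) = 1.9459
Sum over inside zeros: 2.1001.
I(r) = log|p(0)| + (inside sum) = 1.7918 + 2.1001 = 3.8918.
Closed form (all zeros inside, monic): I(r) = n·log(r) = 2·log(7) = 3.8918. ✓

I(r) ≈ 3.8918.


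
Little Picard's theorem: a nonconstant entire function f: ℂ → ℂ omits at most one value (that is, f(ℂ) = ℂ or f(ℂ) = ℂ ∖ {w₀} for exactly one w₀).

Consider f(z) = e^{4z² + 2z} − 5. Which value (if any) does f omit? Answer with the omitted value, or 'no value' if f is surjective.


Little Picard bounds the complement of f(ℂ) to at most one point.
The exponent g(z) = 4z² + 2z is a nonconstant polynomial, hence surjective onto ℂ. So e^{g(z)} takes every value in {e^w : w ∈ ℂ} = ℂ ∖ {0}. Adding -5 shifts the range to ℂ ∖ {-5}. f omits exactly -5.

Omitted value: -5.


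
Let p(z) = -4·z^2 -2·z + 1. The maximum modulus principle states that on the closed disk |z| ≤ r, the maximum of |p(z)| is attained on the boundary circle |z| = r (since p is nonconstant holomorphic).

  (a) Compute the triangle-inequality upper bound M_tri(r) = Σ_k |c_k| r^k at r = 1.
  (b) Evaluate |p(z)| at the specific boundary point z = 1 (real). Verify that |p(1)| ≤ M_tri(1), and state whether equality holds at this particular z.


Coefficients: c_0 = 1, c_1 = -2, c_2 = -4. Radius r = 1.
Part (a). Triangle bound: M_tri(r) = Σ_k |c_k| r^k
  = |1|·1^0 + |-2|·1^1 + |-4|·1^2
  = 1 + 2 + 4 = 7.
This bounds M(r) := max_{|z|=r} |p(z)| from above; equality holds iff all terms c_k z^k can be made to align in phase at a single z on |z|=r.
Part (b). At z = 1 (real, on the circle |z| = r):
  p(1) = (1)·1^0 + (-2)·1^1 + (-4)·1^2 = -5.
  |p(1)| = 5.
Check: |p(1)| = 5 ≤ 7 = M_tri(1). ✓ Equality does not hold at z = 1 (the coefficients have mixed signs, so the terms do not all align in phase there).

M_tri(1) = 7; |p(1)| = 5; equality at z=1: no.


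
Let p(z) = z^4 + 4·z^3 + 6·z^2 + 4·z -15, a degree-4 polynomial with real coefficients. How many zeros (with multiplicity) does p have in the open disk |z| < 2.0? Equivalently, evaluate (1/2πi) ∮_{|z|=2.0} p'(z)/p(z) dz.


The zeros of p are: -3, 1, (-1 + 2i), (-1 - 2i).
Their magnitudes are: 3, 1, 2.236, 2.236.
Zeros with |z| < R = 2.0: 1.
Count = 1.
By the argument principle, (1/2πi) ∮_{|z|=R} p'(z)/p(z) dz equals exactly this count.

Number of zeros inside |z| < 2.0: 1.


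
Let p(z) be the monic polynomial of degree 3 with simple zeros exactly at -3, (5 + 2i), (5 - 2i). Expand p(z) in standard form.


The polynomial is p(z) = ∏_{α ∈ S} (z − α), where S = {-3, (5 + 2i), (5 - 2i)}.
Expanding the product yields: p(z) = z^3 -7·z^2 -z + 87.
Note conjugate pairs combine to real quadratics: (z − (5+2i))(z − (5−2i)) = z² − 10z + 29.
The resulting polynomial has degree 3 and real coefficients as required.

p(z) = z^3 -7·z^2 -z + 87.


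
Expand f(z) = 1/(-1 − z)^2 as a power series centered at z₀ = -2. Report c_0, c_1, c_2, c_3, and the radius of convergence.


Let w = z − z₀, so z = z₀ + w.
Then -1 − z = -1 − (z₀ + w) = (-1 − z₀) − w = 1 − w.
f(z) = 1/(1 − w)^2 = (1/(1)^2) · (1 − w/(1))^{−2}.
By the binomial series (1−u)^{−2} = Σ_{n≥0} C(n+1, 1) u^n for |u|<1, with u = w/(1):
  c_n = C(n+1, 1) / (1)^(n+2).
  c_0 = 1/(1)^2 = 1.
  c_1 = 2/(1)^3 = 2.
  c_2 = 3/(1)^4 = 3.
  c_3 = 4/(1)^5 = 4.
The series is valid for |w/d| < 1, i.e. |z − z₀| < |d|.
Radius of convergence: R = |-1 − z₀| = |1| = 1 (distance from z₀ to the singularity z = -1).

c_0 = 1, c_1 = 2, c_2 = 3, c_3 = 4; R = 1.


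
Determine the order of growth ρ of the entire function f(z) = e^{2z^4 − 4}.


|e^{2z^4 − 4}| = e^{Re(2·z^4) + -4} ≤ e^{2|z|^4 + -4} = e^{2r^4 + -4} on |z| = r, so ρ ≤ 4. Choosing z on |z|=r so that 2·z^4 is real positive (always possible by picking arg z appropriately) gives |f(z)| = e^{2r^4 + -4}, matching the bound. The additive constant -4 does not affect log log M(r) ~ 4·log r. Hence ρ = 4.
Therefore ρ = 4.

Order ρ = 4.


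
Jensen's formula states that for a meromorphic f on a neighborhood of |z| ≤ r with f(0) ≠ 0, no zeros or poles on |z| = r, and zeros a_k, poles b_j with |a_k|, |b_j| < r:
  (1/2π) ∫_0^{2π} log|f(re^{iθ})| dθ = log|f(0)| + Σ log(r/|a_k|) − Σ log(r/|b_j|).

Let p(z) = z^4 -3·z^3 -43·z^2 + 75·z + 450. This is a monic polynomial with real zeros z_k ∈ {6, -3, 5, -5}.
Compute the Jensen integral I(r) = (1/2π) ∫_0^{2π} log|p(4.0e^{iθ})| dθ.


Zeros: -5, -3, 5, 6; r = 4.0.
Inside |z| < r: -3. Outside (|z| ≥ r): -5, 5, 6.
p(0) = 450, so log|p(0)| = log(450) = 6.1092.
Apply Jensen: I(r) = log|p(0)| + Σ_k log(r/|z_k|), summed over zeros inside |z| < r.
  log(r/|z_k|) for z_k = -3: log(4.0/3) = 0.2877
  Outside zeros (-5, 5, 6) contribute nothing to the Jensen sum.
Sum over inside zeros: 0.2877.
I(r) = log|p(0)| + (inside sum) = 6.1092 + 0.2877 = 6.3969.
Note: since some zeros are outside |z| ≤ r, the simplified n·log(r) form does NOT apply — only the inside zeros contribute.

I(r) ≈ 6.3969.


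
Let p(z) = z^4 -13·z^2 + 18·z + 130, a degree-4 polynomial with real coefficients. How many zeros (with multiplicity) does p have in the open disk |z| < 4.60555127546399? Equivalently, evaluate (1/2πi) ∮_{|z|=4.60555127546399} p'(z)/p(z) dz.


The zeros of p are: (3 + 2i), (3 - 2i), (-3 + 1i), (-3 - 1i).
Their magnitudes are: 3.606, 3.606, 3.162, 3.162.
Zeros with |z| < R = 4.60555127546399: (3 + 2i), (3 - 2i), (-3 + 1i), (-3 - 1i).
Count = 4.
By the argument principle, (1/2πi) ∮_{|z|=R} p'(z)/p(z) dz equals exactly this count.

Number of zeros inside |z| < 4.60555127546399: 4.
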